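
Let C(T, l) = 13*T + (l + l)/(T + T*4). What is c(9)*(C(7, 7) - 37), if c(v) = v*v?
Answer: 22032/5 ≈ 4406.4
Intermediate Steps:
c(v) = v²
C(T, l) = 13*T + 2*l/(5*T) (C(T, l) = 13*T + (2*l)/(T + 4*T) = 13*T + (2*l)/((5*T)) = 13*T + (2*l)*(1/(5*T)) = 13*T + 2*l/(5*T))
c(9)*(C(7, 7) - 37) = 9²*((13*7 + (⅖)*7/7) - 37) = 81*((91 + (⅖)*7*(⅐)) - 37) = 81*((91 + ⅖) - 37) = 81*(457/5 - 37) = 81*(272/5) = 22032/5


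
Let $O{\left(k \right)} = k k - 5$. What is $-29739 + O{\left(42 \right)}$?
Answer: $-27980$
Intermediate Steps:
$O{\left(k \right)} = -5 + k^{2}$ ($O{\left(k \right)} = k^{2} - 5 = -5 + k^{2}$)
$-29739 + O{\left(42 \right)} = -29739 - \left(5 - 42^{2}\right) = -29739 + \left(-5 + 1764\right) = -29739 + 1759 = -27980$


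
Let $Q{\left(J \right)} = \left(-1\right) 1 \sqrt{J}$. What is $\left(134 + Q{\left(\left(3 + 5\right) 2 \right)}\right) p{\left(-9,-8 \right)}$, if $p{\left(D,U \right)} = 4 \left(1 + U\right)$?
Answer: $-3640$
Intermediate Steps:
$p{\left(D,U \right)} = 4 + 4 U$
$Q{\left(J \right)} = - \sqrt{J}$
$\left(134 + Q{\left(\left(3 + 5\right) 2 \right)}\right) p{\left(-9,-8 \right)} = \left(134 - \sqrt{\left(3 + 5\right) 2}\right) \left(4 + 4 \left(-8\right)\right) = \left(134 - \sqrt{8 \cdot 2}\right) \left(4 - 32\right) = \left(134 - \sqrt{16}\right) \left(-28\right) = \left(134 - 4\right) \left(-28\right) = 130 \left(-28\right) = -3640$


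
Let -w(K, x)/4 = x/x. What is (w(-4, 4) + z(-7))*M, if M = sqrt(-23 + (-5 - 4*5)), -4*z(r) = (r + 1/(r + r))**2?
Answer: -12937*I*sqrt(3)/196 ≈ -114.32*I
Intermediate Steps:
z(r) = -(r + 1/(2*r))**2/4 (z(r) = -(r + 1/(r + r))**2/4 = -(r + 1/(2*r))**2/4)
M = 4*I*sqrt(3) (M = sqrt(-23 + (-5 - 20)) = sqrt(-23 - 25) = sqrt(-48) = 4*I*sqrt(3) ≈ 6.9282*I)
w(K, x) = -4 (w(K, x) = -4*x/x = -4*1 = -4)
(w(-4, 4) + z(-7))*M = (-4 - 1/16*(1 + 2*(-7)**2)**2/(-7)**2)*(4*I*sqrt(3)) = (-4 - 1/16*1/49*(1 + 2*49)**2)*(4*I*sqrt(3)) = (-4 - 1/16*1/49*(1 + 98)**2)*(4*I*sqrt(3)) = (-4 - 1/16*1/49*99**2)*(4*I*sqrt(3)) = (-4 - 1/16*1/49*9801)*(4*I*sqrt(3)) = (-4 - 9801/784)*(4*I*sqrt(3)) = -12937*I*sqrt(3)/196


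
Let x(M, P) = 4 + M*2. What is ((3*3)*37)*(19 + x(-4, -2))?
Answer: 4995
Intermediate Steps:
x(M, P) = 4 + 2*M
((3*3)*37)*(19 + x(-4, -2)) = ((3*3)*37)*(19 + (4 + 2*(-4))) = (9*37)*(19 + (4 - 8)) = 333*(19 - 4) = 333*15 = 4995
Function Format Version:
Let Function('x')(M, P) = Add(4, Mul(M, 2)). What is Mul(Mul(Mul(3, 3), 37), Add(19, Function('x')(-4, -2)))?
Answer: 4995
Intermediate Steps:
Function('x')(M, P) = Add(4, Mul(2, M))
Mul(Mul(Mul(3, 3), 37), Add(19, Function('x')(-4, -2))) = Mul(Mul(Mul(3, 3), 37), Add(19, Add(4, Mul(2, -4)))) = Mul(Mul(9, 37), Add(19, Add(4, -8))) = Mul(333, Add(19, -4)) = Mul(333, 15) = 4995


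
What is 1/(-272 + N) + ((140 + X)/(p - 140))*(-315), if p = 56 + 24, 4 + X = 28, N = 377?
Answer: 90406/105 ≈ 861.01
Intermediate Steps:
X = 24 (X = -4 + 28 = 24)
p = 80
1/(-272 + N) + ((140 + X)/(p - 140))*(-315) = 1/(-272 + 377) + ((140 + 24)/(80 - 140))*(-315) = 1/105 + (164/(-60))*(-315) = 1/105 + (164*(-1/60))*(-315) = 1/105 - 41/15*(-315) = 1/105 + 861 = 90406/105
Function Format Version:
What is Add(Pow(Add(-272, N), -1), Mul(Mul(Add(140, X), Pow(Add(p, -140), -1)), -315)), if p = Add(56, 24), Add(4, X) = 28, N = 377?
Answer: Rational(90406, 105) ≈ 861.01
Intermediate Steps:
X = 24 (X = Add(-4, 28) = 24)
p = 80
Add(Pow(Add(-272, N), -1), Mul(Mul(Add(140, X), Pow(Add(p, -140), -1)), -315)) = Add(Pow(Add(-272, 377), -1), Mul(Mul(Add(140, 24), Pow(Add(80, -140), -1)), -315)) = Add(Pow(105, -1), Mul(Mul(164, Pow(-60, -1)), -315)) = Add(Rational(1, 105), Mul(Mul(164, Rational(-1, 60)), -315)) = Add(Rational(1, 105), Mul(Rational(-41, 15), -315)) = Add(Rational(1, 105), 861) = Rational(90406, 105)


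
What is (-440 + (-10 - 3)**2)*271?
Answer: -73441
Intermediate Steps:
(-440 + (-10 - 3)**2)*271 = (-440 + (-13)**2)*271 = (-440 + 169)*271 = -271*271 = -73441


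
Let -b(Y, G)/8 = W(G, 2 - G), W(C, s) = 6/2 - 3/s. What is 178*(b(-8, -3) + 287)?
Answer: 238342/5 ≈ 47668.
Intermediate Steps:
W(C, s) = 3 - 3/s (W(C, s) = 6*(1/2) - 3/s = 3 - 3/s)
b(Y, G) = -24 + 24/(2 - G) (b(Y, G) = -8*(3 - 3/(2 - G)) = -24 + 24/(2 - G))
178*(b(-8, -3) + 287) = 178*(24*(1 - 1*(-3))/(-2 - 3) + 287) = 178*(24*(1 + 3)/(-5) + 287) = 178*(24*(-1/5)*4 + 287) = 178*(-96/5 + 287) = 178*(1339/5) = 238342/5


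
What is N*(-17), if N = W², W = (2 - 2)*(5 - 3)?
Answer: 0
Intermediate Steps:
W = 0 (W = 0*2 = 0)
N = 0 (N = 0² = 0)
N*(-17) = 0*(-17) = 0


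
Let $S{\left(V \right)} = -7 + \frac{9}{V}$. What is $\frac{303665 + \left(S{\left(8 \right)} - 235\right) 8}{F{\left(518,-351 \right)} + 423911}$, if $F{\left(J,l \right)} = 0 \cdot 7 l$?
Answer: $\frac{301738}{423911} \approx 0.7118$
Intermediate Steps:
$F{\left(J,l \right)} = 0$ ($F{\left(J,l \right)} = 0 l = 0$)
$\frac{303665 + \left(S{\left(8 \right)} - 235\right) 8}{F{\left(518,-351 \right)} + 423911} = \frac{303665 + \left(\left(-7 + \frac{9}{8}\right) - 235\right) 8}{0 + 423911} = \frac{303665 + \left(\left(-7 + 9 \cdot \frac{1}{8}\right) - 235\right) 8}{423911} = \left(303665 + \left(\left(-7 + \frac{9}{8}\right) - 235\right) 8\right) \frac{1}{423911} = \left(303665 + \left(- \frac{47}{8} - 235\right) 8\right) \frac{1}{423911} = \left(303665 - 1927\right) \frac{1}{423911} = 301738 \cdot \frac{1}{423911} = \frac{301738}{423911}$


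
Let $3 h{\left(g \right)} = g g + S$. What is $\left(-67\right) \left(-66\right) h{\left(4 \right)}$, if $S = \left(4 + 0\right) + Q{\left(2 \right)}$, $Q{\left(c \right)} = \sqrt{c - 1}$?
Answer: $30954$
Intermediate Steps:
$Q{\left(c \right)} = \sqrt{-1 + c}$
$S = 5$ ($S = \left(4 + 0\right) + \sqrt{-1 + 2} = 4 + \sqrt{1} = 4 + 1 = 5$)
$h{\left(g \right)} = \frac{5}{3} + \frac{g^{2}}{3}$ ($h{\left(g \right)} = \frac{g g + 5}{3} = \frac{g^{2} + 5}{3} = \frac{5 + g^{2}}{3} = \frac{5}{3} + \frac{g^{2}}{3}$)
$\left(-67\right) \left(-66\right) h{\left(4 \right)} = \left(-67\right) \left(-66\right) \left(\frac{5}{3} + \frac{4^{2}}{3}\right) = 4422 \left(\frac{5}{3} + \frac{1}{3} \cdot 16\right) = 4422 \left(\frac{5}{3} + \frac{16}{3}\right) = 4422 \cdot 7 = 30954$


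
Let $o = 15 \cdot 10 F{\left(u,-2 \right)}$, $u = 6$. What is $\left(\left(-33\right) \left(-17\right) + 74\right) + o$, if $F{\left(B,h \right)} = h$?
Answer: $335$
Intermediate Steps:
$o = -300$ ($o = 15 \cdot 10 \left(-2\right) = 150 \left(-2\right) = -300$)
$\left(\left(-33\right) \left(-17\right) + 74\right) + o = \left(\left(-33\right) \left(-17\right) + 74\right) - 300 = \left(561 + 74\right) - 300 = 635 - 300 = 335$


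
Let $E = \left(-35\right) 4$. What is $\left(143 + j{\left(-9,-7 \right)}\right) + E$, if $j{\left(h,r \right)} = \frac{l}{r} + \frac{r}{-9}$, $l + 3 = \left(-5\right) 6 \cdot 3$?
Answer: $\frac{1075}{63} \approx 17.063$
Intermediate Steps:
$l = -93$ ($l = -3 + \left(-5\right) 6 \cdot 3 = -3 - 90 = -93$)
$E = -140$
$j{\left(h,r \right)} = - \frac{93}{r} - \frac{r}{9}$ ($j{\left(h,r \right)} = - \frac{93}{r} + \frac{r}{-9} = - \frac{93}{r} + r \left(- \frac{1}{9}\right) = - \frac{93}{r} - \frac{r}{9}$)
$\left(143 + j{\left(-9,-7 \right)}\right) + E = \left(143 - \left(- \frac{7}{9} + \frac{93}{-7}\right)\right) - 140 = \left(143 + \left(\left(-93\right) \left(- \frac{1}{7}\right) + \frac{7}{9}\right)\right) - 140 = \left(143 + \left(\frac{93}{7} + \frac{7}{9}\right)\right) - 140 = \left(143 + \frac{886}{63}\right) - 140 = \frac{9895}{63} - 140 = \frac{1075}{63}$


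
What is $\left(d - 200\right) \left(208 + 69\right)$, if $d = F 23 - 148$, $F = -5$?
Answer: $-128251$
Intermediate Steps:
$d = -263$ ($d = \left(-5\right) 23 - 148 = -115 - 148 = -263$)
$\left(d - 200\right) \left(208 + 69\right) = \left(-263 - 200\right) \left(208 + 69\right) = \left(-463\right) 277 = -128251$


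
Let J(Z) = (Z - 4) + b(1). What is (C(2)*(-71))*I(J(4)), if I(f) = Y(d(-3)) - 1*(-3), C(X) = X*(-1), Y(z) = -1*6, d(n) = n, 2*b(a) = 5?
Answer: -426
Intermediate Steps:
b(a) = 5/2 (b(a) = (½)*5 = 5/2)
J(Z) = -3/2 + Z (J(Z) = (Z - 4) + 5/2 = (-4 + Z) + 5/2 = -3/2 + Z)
Y(z) = -6
C(X) = -X
I(f) = -3 (I(f) = -6 - 1*(-3) = -6 + 3 = -3)
(C(2)*(-71))*I(J(4)) = (-1*2*(-71))*(-3) = -2*(-71)*(-3) = 142*(-3) = -426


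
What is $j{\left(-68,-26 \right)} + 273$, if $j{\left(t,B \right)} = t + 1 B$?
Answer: $179$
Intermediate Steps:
$j{\left(t,B \right)} = B + t$ ($j{\left(t,B \right)} = t + B = B + t$)
$j{\left(-68,-26 \right)} + 273 = \left(-26 - 68\right) + 273 = -94 + 273 = 179$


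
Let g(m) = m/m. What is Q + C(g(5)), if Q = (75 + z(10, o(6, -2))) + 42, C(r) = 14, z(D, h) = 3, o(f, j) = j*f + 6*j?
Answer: 134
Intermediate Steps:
o(f, j) = 6*j + f*j (o(f, j) = f*j + 6*j = 6*j + f*j)
g(m) = 1
Q = 120 (Q = (75 + 3) + 42 = 78 + 42 = 120)
Q + C(g(5)) = 120 + 14 = 134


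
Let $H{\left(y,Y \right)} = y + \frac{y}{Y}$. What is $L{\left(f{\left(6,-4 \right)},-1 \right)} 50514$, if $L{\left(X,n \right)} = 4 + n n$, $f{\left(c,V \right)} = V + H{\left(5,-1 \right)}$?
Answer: $252570$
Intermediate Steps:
$f{\left(c,V \right)} = V$ ($f{\left(c,V \right)} = V + \left(5 + \frac{5}{-1}\right) = V + \left(5 + 5 \left(-1\right)\right) = V + \left(5 - 5\right) = V + 0 = V$)
$L{\left(X,n \right)} = 4 + n^{2}$
$L{\left(f{\left(6,-4 \right)},-1 \right)} 50514 = \left(4 + \left(-1\right)^{2}\right) 50514 = \left(4 + 1\right) 50514 = 5 \cdot 50514 = 252570$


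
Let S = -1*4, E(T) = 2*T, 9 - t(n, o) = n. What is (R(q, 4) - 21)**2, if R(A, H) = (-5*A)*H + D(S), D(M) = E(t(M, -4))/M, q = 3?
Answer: 30625/4 ≈ 7656.3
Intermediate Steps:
t(n, o) = 9 - n
S = -4
D(M) = (18 - 2*M)/M (D(M) = (2*(9 - M))/M = (18 - 2*M)/M)
R(A, H) = -13/2 - 5*A*H (R(A, H) = (-5*A)*H + (-2 + 18/(-4)) = -5*A*H + (-2 + 18*(-1/4)) = -5*A*H + (-2 - 9/2) = -5*A*H - 13/2 = -13/2 - 5*A*H)
(R(q, 4) - 21)**2 = ((-13/2 - 5*3*4) - 21)**2 = ((-13/2 - 60) - 21)**2 = (-133/2 - 21)**2 = (-175/2)**2 = 30625/4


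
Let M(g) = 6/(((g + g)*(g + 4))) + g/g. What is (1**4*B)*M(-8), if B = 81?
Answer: 2835/32 ≈ 88.594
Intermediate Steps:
M(g) = 1 + 3/(g*(4 + g)) (M(g) = 6/(((2*g)*(4 + g))) + 1 = 6/((2*g*(4 + g))) + 1 = 6*(1/(2*g*(4 + g))) + 1 = 3/(g*(4 + g)) + 1 = 1 + 3/(g*(4 + g)))
(1**4*B)*M(-8) = (1**4*81)*((3 + (-8)**2 + 4*(-8))/((-8)*(4 - 8))) = (1*81)*(-1/8*(3 + 64 - 32)/(-4)) = 81*(-1/8*(-1/4)*35) = 81*(35/32) = 2835/32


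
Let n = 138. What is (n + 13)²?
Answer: 22801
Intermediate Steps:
(n + 13)² = (138 + 13)² = 151² = 22801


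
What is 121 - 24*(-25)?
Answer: 721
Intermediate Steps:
121 - 24*(-25) = 121 - 1*(-600) = 121 + 600 = 721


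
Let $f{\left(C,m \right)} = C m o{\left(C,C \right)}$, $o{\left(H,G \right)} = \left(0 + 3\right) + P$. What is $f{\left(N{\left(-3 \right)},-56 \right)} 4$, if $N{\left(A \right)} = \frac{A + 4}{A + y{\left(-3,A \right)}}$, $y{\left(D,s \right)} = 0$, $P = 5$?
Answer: $\frac{1792}{3} \approx 597.33$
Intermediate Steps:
$o{\left(H,G \right)} = 8$ ($o{\left(H,G \right)} = \left(0 + 3\right) + 5 = 3 + 5 = 8$)
$N{\left(A \right)} = \frac{4 + A}{A}$ ($N{\left(A \right)} = \frac{A + 4}{A + 0} = \frac{4 + A}{A}$)
$f{\left(C,m \right)} = 8 C m$ ($f{\left(C,m \right)} = C m 8 = 8 C m$)
$f{\left(N{\left(-3 \right)},-56 \right)} 4 = 8 \frac{4 - 3}{-3} \left(-56\right) 4 = 8 \left(\left(- \frac{1}{3}\right) 1\right) \left(-56\right) 4 = 8 \left(- \frac{1}{3}\right) \left(-56\right) 4 = \frac{448}{3} \cdot 4 = \frac{1792}{3}$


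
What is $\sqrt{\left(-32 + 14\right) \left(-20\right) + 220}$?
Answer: $2 \sqrt{145} \approx 24.083$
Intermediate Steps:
$\sqrt{\left(-32 + 14\right) \left(-20\right) + 220} = \sqrt{\left(-18\right) \left(-20\right) + 220} = \sqrt{360 + 220} = \sqrt{580} = 2 \sqrt{145}$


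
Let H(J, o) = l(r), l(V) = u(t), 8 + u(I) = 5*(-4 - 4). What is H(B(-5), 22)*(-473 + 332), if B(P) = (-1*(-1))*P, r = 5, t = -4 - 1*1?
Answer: 6768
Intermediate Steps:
t = -5 (t = -4 - 1 = -5)
u(I) = -48 (u(I) = -8 + 5*(-4 - 4) = -8 + 5*(-8) = -8 - 40 = -48)
l(V) = -48
B(P) = P (B(P) = 1*P = P)
H(J, o) = -48
H(B(-5), 22)*(-473 + 332) = -48*(-473 + 332) = -48*(-141) = 6768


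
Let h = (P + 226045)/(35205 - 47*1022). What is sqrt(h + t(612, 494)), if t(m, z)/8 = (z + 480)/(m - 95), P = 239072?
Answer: I*sqrt(931892057711153)/6632593 ≈ 4.6026*I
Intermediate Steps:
t(m, z) = 8*(480 + z)/(-95 + m) (t(m, z) = 8*((z + 480)/(m - 95)) = 8*((480 + z)/(-95 + m)) = 8*(480 + z)/(-95 + m))
h = -465117/12829 (h = (239072 + 226045)/(35205 - 47*1022) = 465117/(35205 - 48034) = 465117/(-12829) = 465117*(-1/12829) = -465117/12829 ≈ -36.255)
sqrt(h + t(612, 494)) = sqrt(-465117/12829 + 8*(480 + 494)/(-95 + 612)) = sqrt(-465117/12829 + 8*974/517) = sqrt(-465117/12829 + 8*(1/517)*974) = sqrt(-465117/12829 + 7792/517) = sqrt(-140501921/6632593) = I*sqrt(931892057711153)/6632593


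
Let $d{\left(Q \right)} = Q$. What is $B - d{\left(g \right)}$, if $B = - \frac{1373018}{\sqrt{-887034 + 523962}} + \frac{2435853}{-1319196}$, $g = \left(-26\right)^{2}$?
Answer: $- \frac{298070783}{439732} + \frac{686509 i \sqrt{5673}}{22692} \approx -677.85 + 2278.7 i$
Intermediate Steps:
$g = 676$
$B = - \frac{811951}{439732} + \frac{686509 i \sqrt{5673}}{22692}$ ($B = - \frac{1373018}{\sqrt{-363072}} + 2435853 \left(- \frac{1}{1319196}\right) = - \frac{1373018}{8 i \sqrt{5673}} - \frac{811951}{439732} = - 1373018 \left(- \frac{i \sqrt{5673}}{45384}\right) - \frac{811951}{439732} = \frac{686509 i \sqrt{5673}}{22692} - \frac{811951}{439732} = - \frac{811951}{439732} + \frac{686509 i \sqrt{5673}}{22692} \approx -1.8465 + 2278.7 i$)
$B - d{\left(g \right)} = \left(- \frac{811951}{439732} + \frac{686509 i \sqrt{5673}}{22692}\right) - 676 = - \frac{298070783}{439732} + \frac{686509 i \sqrt{5673}}{22692}$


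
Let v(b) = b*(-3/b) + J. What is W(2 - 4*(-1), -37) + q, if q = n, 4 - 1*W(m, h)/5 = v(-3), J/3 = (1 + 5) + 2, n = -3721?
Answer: -3806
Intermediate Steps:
J = 24 (J = 3*((1 + 5) + 2) = 3*(6 + 2) = 3*8 = 24)
v(b) = 21 (v(b) = b*(-3/b) + 24 = -3 + 24 = 21)
W(m, h) = -85 (W(m, h) = 20 - 5*21 = 20 - 105 = -85)
q = -3721
W(2 - 4*(-1), -37) + q = -85 - 3721 = -3806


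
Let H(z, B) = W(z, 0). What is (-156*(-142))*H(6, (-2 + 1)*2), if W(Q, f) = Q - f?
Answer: 132912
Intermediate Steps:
H(z, B) = z (H(z, B) = z - 1*0 = z + 0 = z)
(-156*(-142))*H(6, (-2 + 1)*2) = -156*(-142)*6 = 22152*6 = 132912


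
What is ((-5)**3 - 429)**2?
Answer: 306916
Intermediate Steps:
((-5)**3 - 429)**2 = (-125 - 429)**2 = (-554)**2 = 306916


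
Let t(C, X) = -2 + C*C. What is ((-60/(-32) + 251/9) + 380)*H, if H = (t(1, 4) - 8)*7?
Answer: -206521/8 ≈ -25815.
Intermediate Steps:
t(C, X) = -2 + C²
H = -63 (H = ((-2 + 1²) - 8)*7 = ((-2 + 1) - 8)*7 = (-1 - 8)*7 = -9*7 = -63)
((-60/(-32) + 251/9) + 380)*H = ((-60/(-32) + 251/9) + 380)*(-63) = ((-60*(-1/32) + 251*(⅑)) + 380)*(-63) = ((15/8 + 251/9) + 380)*(-63) = (2143/72 + 380)*(-63) = (29503/72)*(-63) = -206521/8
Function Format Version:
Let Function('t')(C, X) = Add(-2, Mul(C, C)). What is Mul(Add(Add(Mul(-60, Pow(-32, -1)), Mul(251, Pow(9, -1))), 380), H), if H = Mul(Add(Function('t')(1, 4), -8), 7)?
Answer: Rational(-206521, 8) ≈ -25815.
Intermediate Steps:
Function('t')(C, X) = Add(-2, Pow(C, 2))
H = -63 (H = Mul(Add(Add(-2, Pow(1, 2)), -8), 7) = Mul(Add(Add(-2, 1), -8), 7) = Mul(Add(-1, -8), 7) = Mul(-9, 7) = -63)
Mul(Add(Add(Mul(-60, Pow(-32, -1)), Mul(251, Pow(9, -1))), 380), H) = Mul(Add(Add(Mul(-60, Pow(-32, -1)), Mul(251, Pow(9, -1))), 380), -63) = Mul(Add(Add(Mul(-60, Rational(-1, 32)), Mul(251, Rational(1, 9))), 380), -63) = Mul(Add(Add(Rational(15, 8), Rational(251, 9)), 380), -63) = Mul(Add(Rational(2143, 72), 380), -63) = Mul(Rational(29503, 72), -63) = Rational(-206521, 8)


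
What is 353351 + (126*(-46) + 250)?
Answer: 347805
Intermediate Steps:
353351 + (126*(-46) + 250) = 353351 + (-5796 + 250) = 353351 - 5546 = 347805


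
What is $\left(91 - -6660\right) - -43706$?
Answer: $50457$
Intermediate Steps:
$\left(91 - -6660\right) - -43706 = \left(91 + 6660\right) + 43706 = 6751 + 43706 = 50457$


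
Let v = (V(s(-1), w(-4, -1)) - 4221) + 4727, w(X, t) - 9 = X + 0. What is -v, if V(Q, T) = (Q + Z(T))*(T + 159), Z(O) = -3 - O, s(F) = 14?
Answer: -1490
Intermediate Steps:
w(X, t) = 9 + X (w(X, t) = 9 + (X + 0) = 9 + X)
V(Q, T) = (159 + T)*(-3 + Q - T) (V(Q, T) = (Q + (-3 - T))*(T + 159) = (-3 + Q - T)*(159 + T) = (159 + T)*(-3 + Q - T))
v = 1490 (v = ((-477 - (9 - 4)² - 162*(9 - 4) + 159*14 + 14*(9 - 4)) - 4221) + 4727 = ((-477 - 1*5² - 162*5 + 2226 + 14*5) - 4221) + 4727 = ((-477 - 1*25 - 810 + 2226 + 70) - 4221) + 4727 = ((-477 - 25 - 810 + 2226 + 70) - 4221) + 4727 = (984 - 4221) + 4727 = -3237 + 4727 = 1490)
-v = -1*1490 = -1490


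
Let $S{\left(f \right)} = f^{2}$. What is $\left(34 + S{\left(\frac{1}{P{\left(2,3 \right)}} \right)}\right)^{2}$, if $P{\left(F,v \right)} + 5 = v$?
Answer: $\frac{18769}{16} \approx 1173.1$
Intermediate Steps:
$P{\left(F,v \right)} = -5 + v$
$\left(34 + S{\left(\frac{1}{P{\left(2,3 \right)}} \right)}\right)^{2} = \left(34 + \left(\frac{1}{-5 + 3}\right)^{2}\right)^{2} = \left(34 + \left(\frac{1}{-2}\right)^{2}\right)^{2} = \left(34 + \left(- \frac{1}{2}\right)^{2}\right)^{2} = \left(34 + \frac{1}{4}\right)^{2} = \left(\frac{137}{4}\right)^{2} = \frac{18769}{16}$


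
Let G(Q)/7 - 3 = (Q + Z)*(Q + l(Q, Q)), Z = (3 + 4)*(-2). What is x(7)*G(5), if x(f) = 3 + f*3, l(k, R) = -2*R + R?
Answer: 504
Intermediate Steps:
l(k, R) = -R
Z = -14 (Z = 7*(-2) = -14)
G(Q) = 21 (G(Q) = 21 + 7*((Q - 14)*(Q - Q)) = 21 + 7*((-14 + Q)*0) = 21 + 7*0 = 21 + 0 = 21)
x(f) = 3 + 3*f
x(7)*G(5) = (3 + 3*7)*21 = (3 + 21)*21 = 24*21 = 504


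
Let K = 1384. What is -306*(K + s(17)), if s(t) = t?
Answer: -428706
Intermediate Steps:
-306*(K + s(17)) = -306*(1384 + 17) = -306*1401 = -428706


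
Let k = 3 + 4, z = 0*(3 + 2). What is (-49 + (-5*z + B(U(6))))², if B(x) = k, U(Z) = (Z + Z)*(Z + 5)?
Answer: 1764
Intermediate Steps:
z = 0 (z = 0*5 = 0)
k = 7
U(Z) = 2*Z*(5 + Z) (U(Z) = (2*Z)*(5 + Z) = 2*Z*(5 + Z))
B(x) = 7
(-49 + (-5*z + B(U(6))))² = (-49 + (-5*0 + 7))² = (-49 + (0 + 7))² = (-49 + 7)² = (-42)² = 1764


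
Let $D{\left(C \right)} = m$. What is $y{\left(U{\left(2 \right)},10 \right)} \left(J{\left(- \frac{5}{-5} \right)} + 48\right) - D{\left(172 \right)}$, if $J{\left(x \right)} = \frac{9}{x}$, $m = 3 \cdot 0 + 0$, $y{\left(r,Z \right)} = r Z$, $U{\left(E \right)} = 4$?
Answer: $2280$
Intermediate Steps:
$y{\left(r,Z \right)} = Z r$
$m = 0$ ($m = 0 + 0 = 0$)
$D{\left(C \right)} = 0$
$y{\left(U{\left(2 \right)},10 \right)} \left(J{\left(- \frac{5}{-5} \right)} + 48\right) - D{\left(172 \right)} = 10 \cdot 4 \left(\frac{9}{\left(-5\right) \frac{1}{-5}} + 48\right) - 0 = 40 \left(\frac{9}{\left(-5\right) \left(- \frac{1}{5}\right)} + 48\right) + 0 = 40 \left(\frac{9}{1} + 48\right) + 0 = 40 \left(9 \cdot 1 + 48\right) + 0 = 40 \left(9 + 48\right) + 0 = 40 \cdot 57 + 0 = 2280 + 0 = 2280$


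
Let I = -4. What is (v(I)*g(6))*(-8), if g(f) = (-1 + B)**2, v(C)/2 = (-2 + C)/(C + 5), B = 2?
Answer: 96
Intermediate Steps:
v(C) = 2*(-2 + C)/(5 + C) (v(C) = 2*((-2 + C)/(C + 5)) = 2*((-2 + C)/(5 + C)) = 2*(-2 + C)/(5 + C))
g(f) = 1 (g(f) = (-1 + 2)**2 = 1**2 = 1)
(v(I)*g(6))*(-8) = ((2*(-2 - 4)/(5 - 4))*1)*(-8) = ((2*(-6)/1)*1)*(-8) = ((2*1*(-6))*1)*(-8) = -12*1*(-8) = -12*(-8) = 96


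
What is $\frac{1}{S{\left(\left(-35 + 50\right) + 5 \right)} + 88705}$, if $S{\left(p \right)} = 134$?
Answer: $\frac{1}{88839} \approx 1.1256 \cdot 10^{-5}$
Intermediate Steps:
$\frac{1}{S{\left(\left(-35 + 50\right) + 5 \right)} + 88705} = \frac{1}{134 + 88705} = \frac{1}{88839}$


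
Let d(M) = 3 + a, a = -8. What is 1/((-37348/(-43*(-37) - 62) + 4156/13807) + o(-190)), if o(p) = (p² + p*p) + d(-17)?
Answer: 21110903/1523592332773 ≈ 1.3856e-5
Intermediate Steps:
d(M) = -5 (d(M) = 3 - 8 = -5)
o(p) = -5 + 2*p² (o(p) = (p² + p*p) - 5 = (p² + p²) - 5 = 2*p² - 5 = -5 + 2*p²)
1/((-37348/(-43*(-37) - 62) + 4156/13807) + o(-190)) = 1/((-37348/(-43*(-37) - 62) + 4156/13807) + (-5 + 2*(-190)²)) = 1/((-37348/(1591 - 62) + 4156*(1/13807)) + (-5 + 2*36100)) = 1/((-37348/1529 + 4156/13807) + (-5 + 72200)) = 1/((-37348*1/1529 + 4156/13807) + 72195) = 1/((-37348/1529 + 4156/13807) + 72195) = 1/(-509309312/21110903 + 72195) = 1/(1523592332773/21110903) = 21110903/1523592332773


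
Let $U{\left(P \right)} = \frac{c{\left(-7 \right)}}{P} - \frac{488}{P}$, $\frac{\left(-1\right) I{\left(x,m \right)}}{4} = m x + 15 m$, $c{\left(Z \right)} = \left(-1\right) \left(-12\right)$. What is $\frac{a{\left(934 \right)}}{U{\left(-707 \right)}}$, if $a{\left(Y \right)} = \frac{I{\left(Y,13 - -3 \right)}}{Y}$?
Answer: $- \frac{766792}{7939} \approx -96.585$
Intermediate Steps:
$c{\left(Z \right)} = 12$
$I{\left(x,m \right)} = - 60 m - 4 m x$ ($I{\left(x,m \right)} = - 4 \left(m x + 15 m\right) = - 4 \left(15 m + m x\right) = - 60 m - 4 m x$)
$a{\left(Y \right)} = \frac{-960 - 64 Y}{Y}$ ($a{\left(Y \right)} = \frac{\left(-4\right) \left(13 - -3\right) \left(15 + Y\right)}{Y} = \frac{\left(-4\right) \left(13 + 3\right) \left(15 + Y\right)}{Y} = \frac{\left(-4\right) 16 \left(15 + Y\right)}{Y} = \frac{-960 - 64 Y}{Y}$)
$U{\left(P \right)} = - \frac{476}{P}$ ($U{\left(P \right)} = \frac{12}{P} - \frac{488}{P} = - \frac{476}{P}$)
$\frac{a{\left(934 \right)}}{U{\left(-707 \right)}} = \frac{-64 - \frac{960}{934}}{\left(-476\right) \frac{1}{-707}} = \frac{-64 - \frac{480}{467}}{\left(-476\right) \left(- \frac{1}{707}\right)} = \frac{-64 - \frac{480}{467}}{\frac{68}{101}} = \left(- \frac{30368}{467}\right) \frac{101}{68} = - \frac{766792}{7939}$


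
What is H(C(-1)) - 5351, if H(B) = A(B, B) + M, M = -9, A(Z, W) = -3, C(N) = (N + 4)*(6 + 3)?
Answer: -5363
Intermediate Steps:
C(N) = 36 + 9*N (C(N) = (4 + N)*9 = 36 + 9*N)
H(B) = -12 (H(B) = -3 - 9 = -12)
H(C(-1)) - 5351 = -12 - 5351 = -5363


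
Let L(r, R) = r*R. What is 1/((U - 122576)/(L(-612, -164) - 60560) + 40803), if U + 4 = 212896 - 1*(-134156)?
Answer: 4976/203063787 ≈ 2.4505e-5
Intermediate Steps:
L(r, R) = R*r
U = 347048 (U = -4 + (212896 - 1*(-134156)) = -4 + (212896 + 134156) = -4 + 347052 = 347048)
1/((U - 122576)/(L(-612, -164) - 60560) + 40803) = 1/((347048 - 122576)/(-164*(-612) - 60560) + 40803) = 1/(224472/(100368 - 60560) + 40803) = 1/(224472/39808 + 40803) = 1/(224472*(1/39808) + 40803) = 1/(28059/4976 + 40803) = 1/(203063787/4976) = 4976/203063787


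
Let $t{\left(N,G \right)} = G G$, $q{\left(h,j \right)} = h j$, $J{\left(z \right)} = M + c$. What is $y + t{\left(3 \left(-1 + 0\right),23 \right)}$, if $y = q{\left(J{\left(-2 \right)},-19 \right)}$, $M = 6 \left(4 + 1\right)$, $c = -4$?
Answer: $35$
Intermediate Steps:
$M = 30$ ($M = 6 \cdot 5 = 30$)
$J{\left(z \right)} = 26$ ($J{\left(z \right)} = 30 - 4 = 26$)
$t{\left(N,G \right)} = G^{2}$
$y = -494$ ($y = 26 \left(-19\right) = -494$)
$y + t{\left(3 \left(-1 + 0\right),23 \right)} = -494 + 23^{2} = -494 + 529 = 35$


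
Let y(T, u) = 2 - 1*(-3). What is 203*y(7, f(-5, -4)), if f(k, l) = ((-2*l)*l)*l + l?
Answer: 1015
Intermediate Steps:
f(k, l) = l - 2*l³ (f(k, l) = (-2*l²)*l + l = -2*l³ + l = l - 2*l³)
y(T, u) = 5 (y(T, u) = 2 + 3 = 5)
203*y(7, f(-5, -4)) = 203*5 = 1015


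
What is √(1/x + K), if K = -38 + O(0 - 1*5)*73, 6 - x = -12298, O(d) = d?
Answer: I*√3813094959/3076 ≈ 20.075*I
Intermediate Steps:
x = 12304 (x = 6 - 1*(-12298) = 6 + 12298 = 12304)
K = -403 (K = -38 + (0 - 1*5)*73 = -38 + (0 - 5)*73 = -38 - 5*73 = -38 - 365 = -403)
√(1/x + K) = √(1/12304 - 403) = √(-4958511/12304) = I*√3813094959/3076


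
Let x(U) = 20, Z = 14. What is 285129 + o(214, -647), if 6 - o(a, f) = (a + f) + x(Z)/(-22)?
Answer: 3141258/11 ≈ 2.8557e+5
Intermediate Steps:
o(a, f) = 76/11 - a - f (o(a, f) = 6 - ((a + f) + 20/(-22)) = 6 - ((a + f) + 20*(-1/22)) = 6 - ((a + f) - 10/11) = 6 - (-10/11 + a + f) = 6 + (10/11 - a - f) = 76/11 - a - f)
285129 + o(214, -647) = 285129 + (76/11 - 1*214 - 1*(-647)) = 285129 + (76/11 - 214 + 647) = 285129 + 4839/11 = 3141258/11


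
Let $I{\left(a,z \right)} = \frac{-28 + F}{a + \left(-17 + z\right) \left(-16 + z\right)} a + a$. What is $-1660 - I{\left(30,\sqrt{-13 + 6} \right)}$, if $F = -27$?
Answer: $- \frac{79734185}{47324} + \frac{27225 i \sqrt{7}}{47324} \approx -1684.9 + 1.5221 i$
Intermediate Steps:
$I{\left(a,z \right)} = a - \frac{55 a}{a + \left(-17 + z\right) \left(-16 + z\right)}$ ($I{\left(a,z \right)} = \frac{-28 - 27}{a + \left(-17 + z\right) \left(-16 + z\right)} a + a = - \frac{55}{a + \left(-17 + z\right) \left(-16 + z\right)} a + a = - \frac{55 a}{a + \left(-17 + z\right) \left(-16 + z\right)} + a = a - \frac{55 a}{a + \left(-17 + z\right) \left(-16 + z\right)}$)
$-1660 - I{\left(30,\sqrt{-13 + 6} \right)} = -1660 - \frac{30 \left(217 + 30 + \left(\sqrt{-13 + 6}\right)^{2} - 33 \sqrt{-13 + 6}\right)}{272 + 30 + \left(\sqrt{-13 + 6}\right)^{2} - 33 \sqrt{-13 + 6}} = -1660 - \frac{30 \left(217 + 30 + \left(\sqrt{-7}\right)^{2} - 33 \sqrt{-7}\right)}{272 + 30 + \left(\sqrt{-7}\right)^{2} - 33 \sqrt{-7}} = -1660 - \frac{30 \left(217 + 30 + \left(i \sqrt{7}\right)^{2} - 33 i \sqrt{7}\right)}{272 + 30 + \left(i \sqrt{7}\right)^{2} - 33 i \sqrt{7}} = -1660 - \frac{30 \left(217 + 30 - 7 - 33 i \sqrt{7}\right)}{272 + 30 - 7 - 33 i \sqrt{7}} = -1660 - \frac{30 \left(240 - 33 i \sqrt{7}\right)}{295 - 33 i \sqrt{7}}$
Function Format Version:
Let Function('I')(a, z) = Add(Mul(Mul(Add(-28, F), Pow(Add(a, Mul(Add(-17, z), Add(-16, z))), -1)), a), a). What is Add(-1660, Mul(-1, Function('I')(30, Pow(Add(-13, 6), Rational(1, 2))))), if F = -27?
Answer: Add(Rational(-79734185, 47324), Mul(Rational(27225, 47324), I, Pow(7, Rational(1, 2)))) ≈ Add(-1684.9, Mul(1.5221, I))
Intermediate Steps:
Function('I')(a, z) = Add(a, Mul(-55, a, Pow(Add(a, Mul(Add(-17, z), Add(-16, z))), -1))) (Function('I')(a, z) = Add(Mul(Mul(Add(-28, -27), Pow(Add(a, Mul(Add(-17, z), Add(-16, z))), -1)), a), a) = Add(Mul(Mul(-55, Pow(Add(a, Mul(Add(-17, z), Add(-16, z))), -1)), a), a) = Add(Mul(-55, a, Pow(Add(a, Mul(Add(-17, z), Add(-16, z))), -1)), a) = Add(a, Mul(-55, a, Pow(Add(a, Mul(Add(-17, z), Add(-16, z))), -1))))
Add(-1660, Mul(-1, Function('I')(30, Pow(Add(-13, 6), Rational(1, 2))))) = Add(-1660, Mul(-1, Mul(30, Pow(Add(272, 30, Pow(Pow(Add(-13, 6), Rational(1, 2)), 2), Mul(-33, Pow(Add(-13, 6), Rational(1, 2)))), -1), Add(217, 30, Pow(Pow(Add(-13, 6), Rational(1, 2)), 2), Mul(-33, Pow(Add(-13, 6), Rational(1, 2))))))) = Add(-1660, Mul(-1, Mul(30, Pow(Add(272, 30, Pow(Pow(-7, Rational(1, 2)), 2), Mul(-33, Pow(-7, Rational(1, 2)))), -1), Add(217, 30, Pow(Pow(-7, Rational(1, 2)), 2), Mul(-33, Pow(-7, Rational(1, 2))))))) = Add(-1660, Mul(-1, Mul(30, Pow(Add(272, 30, Pow(Mul(I, Pow(7, Rational(1, 2))), 2), Mul(-33, Mul(I, Pow(7, Rational(1, 2))))), -1), Add(217, 30, Pow(Mul(I, Pow(7, Rational(1, 2))), 2), Mul(-33, Mul(I, Pow(7, Rational(1, 2)))))))) = Add(-1660, Mul(-1, Mul(30, Pow(Add(272, 30, -7, Mul(-33, I, Pow(7, Rational(1, 2)))), -1), Add(217, 30, -7, Mul(-33, I, Pow(7, Rational(1, 2))))))) = Add(-1660, Mul(-1, Mul(30, Pow(Add(295, Mul(-33, I, Pow(7, Rational(1, 2)))), -1), Add(240, Mul(-33, I, Pow(7, Rational(1, 2))))))) = Add(-1660, Mul(-30, Pow(Add(295, Mul(-33, I, Pow(7, Rational(1, 2)))), -1), Add(240, Mul(-33, I, Pow(7, Rational(1, 2))))))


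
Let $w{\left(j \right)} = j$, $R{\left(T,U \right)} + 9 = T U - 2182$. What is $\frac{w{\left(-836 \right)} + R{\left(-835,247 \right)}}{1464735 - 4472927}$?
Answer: $\frac{26159}{376024} \approx 0.069567$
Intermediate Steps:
$R{\left(T,U \right)} = -2191 + T U$ ($R{\left(T,U \right)} = -9 + \left(T U - 2182\right) = -9 + \left(-2182 + T U\right) = -2191 + T U$)
$\frac{w{\left(-836 \right)} + R{\left(-835,247 \right)}}{1464735 - 4472927} = \frac{-836 - 208436}{1464735 - 4472927} = \frac{-836 - 208436}{-3008192} = \left(-836 - 208436\right) \left(- \frac{1}{3008192}\right) = \left(-209272\right) \left(- \frac{1}{3008192}\right) = \frac{26159}{376024}$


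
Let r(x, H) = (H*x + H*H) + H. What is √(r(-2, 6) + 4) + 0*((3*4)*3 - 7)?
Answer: √34 ≈ 5.8309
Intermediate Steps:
r(x, H) = H + H² + H*x (r(x, H) = (H*x + H²) + H = (H² + H*x) + H = H + H² + H*x)
√(r(-2, 6) + 4) + 0*((3*4)*3 - 7) = √(6*(1 + 6 - 2) + 4) + 0*((3*4)*3 - 7) = √(6*5 + 4) + 0*(12*3 - 7) = √(30 + 4) + 0*(36 - 7) = √34 + 0*29 = √34 + 0 = √34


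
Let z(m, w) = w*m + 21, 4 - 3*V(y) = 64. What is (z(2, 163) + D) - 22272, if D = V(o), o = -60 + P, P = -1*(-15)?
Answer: -21945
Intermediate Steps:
P = 15
o = -45 (o = -60 + 15 = -45)
V(y) = -20 (V(y) = 4/3 - ⅓*64 = 4/3 - 64/3 = -20)
z(m, w) = 21 + m*w (z(m, w) = m*w + 21 = 21 + m*w)
D = -20
(z(2, 163) + D) - 22272 = ((21 + 2*163) - 20) - 22272 = ((21 + 326) - 20) - 22272 = (347 - 20) - 22272 = 327 - 22272 = -21945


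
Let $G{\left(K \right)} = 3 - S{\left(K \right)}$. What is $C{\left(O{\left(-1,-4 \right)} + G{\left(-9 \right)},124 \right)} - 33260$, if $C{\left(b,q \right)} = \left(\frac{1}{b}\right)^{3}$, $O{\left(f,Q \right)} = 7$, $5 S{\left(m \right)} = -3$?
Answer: $- \frac{4951648895}{148877} \approx -33260.0$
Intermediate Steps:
$S{\left(m \right)} = - \frac{3}{5}$ ($S{\left(m \right)} = \frac{1}{5} \left(-3\right) = - \frac{3}{5}$)
$G{\left(K \right)} = \frac{18}{5}$ ($G{\left(K \right)} = 3 - - \frac{3}{5} = 3 + \frac{3}{5} = \frac{18}{5}$)
$C{\left(b,q \right)} = \frac{1}{b^{3}}$
$C{\left(O{\left(-1,-4 \right)} + G{\left(-9 \right)},124 \right)} - 33260 = \frac{1}{\left(7 + \frac{18}{5}\right)^{3}} - 33260 = \frac{1}{\frac{148877}{125}} - 33260 = \frac{125}{148877} - 33260 = - \frac{4951648895}{148877}$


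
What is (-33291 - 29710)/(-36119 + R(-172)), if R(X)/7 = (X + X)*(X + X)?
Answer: -63001/792233 ≈ -0.079523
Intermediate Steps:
R(X) = 28*X**2 (R(X) = 7*((X + X)*(X + X)) = 7*((2*X)*(2*X)) = 7*(4*X**2) = 28*X**2)
(-33291 - 29710)/(-36119 + R(-172)) = (-33291 - 29710)/(-36119 + 28*(-172)**2) = -63001/(-36119 + 28*29584) = -63001/(-36119 + 828352) = -63001/792233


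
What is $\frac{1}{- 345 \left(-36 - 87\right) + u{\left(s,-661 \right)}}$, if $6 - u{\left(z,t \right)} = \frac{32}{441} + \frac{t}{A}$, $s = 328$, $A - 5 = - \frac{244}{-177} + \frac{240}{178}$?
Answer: $\frac{53678961}{2282776903982} \approx 2.3515 \cdot 10^{-5}$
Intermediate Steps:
$A = \frac{121721}{15753}$ ($A = 5 + \left(- \frac{244}{-177} + \frac{240}{178}\right) = 5 + \left(\left(-244\right) \left(- \frac{1}{177}\right) + 240 \cdot \frac{1}{178}\right) = 5 + \left(\frac{244}{177} + \frac{120}{89}\right) = 5 + \frac{42956}{15753} = \frac{121721}{15753} \approx 7.7268$)
$u{\left(z,t \right)} = \frac{2614}{441} - \frac{15753 t}{121721}$ ($u{\left(z,t \right)} = 6 - \left(\frac{32}{441} + \frac{t}{\frac{121721}{15753}}\right) = 6 - \left(32 \cdot \frac{1}{441} + t \frac{15753}{121721}\right) = 6 - \left(\frac{32}{441} + \frac{15753 t}{121721}\right) = \frac{2614}{441} - \frac{15753 t}{121721}$)
$\frac{1}{- 345 \left(-36 - 87\right) + u{\left(s,-661 \right)}} = \frac{1}{- 345 \left(-36 - 87\right) + \left(\frac{2614}{441} - - \frac{10412733}{121721}\right)} = \frac{1}{\left(-345\right) \left(-123\right) + \left(\frac{2614}{441} + \frac{10412733}{121721}\right)} = \frac{1}{42435 + \frac{4910193947}{53678961}} = \frac{1}{\frac{2282776903982}{53678961}} = \frac{53678961}{2282776903982}$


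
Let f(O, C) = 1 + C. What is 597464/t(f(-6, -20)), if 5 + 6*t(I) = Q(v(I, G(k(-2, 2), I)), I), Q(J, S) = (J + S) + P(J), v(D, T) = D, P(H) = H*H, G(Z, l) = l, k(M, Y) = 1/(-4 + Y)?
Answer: 597464/53 ≈ 11273.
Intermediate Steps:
P(H) = H²
Q(J, S) = J + S + J² (Q(J, S) = (J + S) + J² = J + S + J²)
t(I) = -⅚ + I/3 + I²/6 (t(I) = -⅚ + (I + I + I²)/6 = -⅚ + (I² + 2*I)/6 = -⅚ + (I/3 + I²/6) = -⅚ + I/3 + I²/6)
597464/t(f(-6, -20)) = 597464/(-⅚ + (1 - 20)/3 + (1 - 20)²/6) = 597464/(-⅚ + (⅓)*(-19) + (⅙)*(-19)²) = 597464/(-⅚ - 19/3 + (⅙)*361) = 597464/(-⅚ - 19/3 + 361/6) = 597464/53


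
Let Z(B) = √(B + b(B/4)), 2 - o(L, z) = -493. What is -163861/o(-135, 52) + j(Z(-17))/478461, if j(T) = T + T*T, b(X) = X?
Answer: -104534811253/315784260 + I*√85/956922 ≈ -331.03 + 9.6346e-6*I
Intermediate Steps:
o(L, z) = 495 (o(L, z) = 2 - 1*(-493) = 2 + 493 = 495)
Z(B) = √5*√B/2 (Z(B) = √(B + B/4) = √(5*B/4) = √5*√B/2)
j(T) = T + T²
-163861/o(-135, 52) + j(Z(-17))/478461 = -163861/495 + ((√5*√(-17)/2)*(1 + √5*√(-17)/2))/478461 = -163861*1/495 + ((√5*(I*√17)/2)*(1 + √5*(I*√17)/2))*(1/478461) = -163861/495 + ((I*√85/2)*(1 + I*√85/2))*(1/478461) = -163861/495 + (I*√85*(1 + I*√85/2)/2)*(1/478461) = -163861/495 + I*√85*(1 + I*√85/2)/956922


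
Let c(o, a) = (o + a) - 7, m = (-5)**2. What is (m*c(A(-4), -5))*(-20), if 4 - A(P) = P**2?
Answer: 12000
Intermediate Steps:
A(P) = 4 - P**2
m = 25
c(o, a) = -7 + a + o (c(o, a) = (a + o) - 7 = -7 + a + o)
(m*c(A(-4), -5))*(-20) = (25*(-7 - 5 + (4 - 1*(-4)**2)))*(-20) = (25*(-7 - 5 + (4 - 1*16)))*(-20) = (25*(-7 - 5 + (4 - 16)))*(-20) = (25*(-7 - 5 - 12))*(-20) = (25*(-24))*(-20) = -600*(-20) = 12000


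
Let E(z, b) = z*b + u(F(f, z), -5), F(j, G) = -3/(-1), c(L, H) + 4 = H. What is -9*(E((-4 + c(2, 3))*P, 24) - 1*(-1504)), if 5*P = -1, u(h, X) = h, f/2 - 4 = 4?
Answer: -13779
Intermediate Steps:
f = 16 (f = 8 + 2*4 = 8 + 8 = 16)
c(L, H) = -4 + H
F(j, G) = 3 (F(j, G) = -3*(-1) = 3)
P = -⅕ (P = (⅕)*(-1) = -⅕ ≈ -0.20000)
E(z, b) = 3 + b*z (E(z, b) = z*b + 3 = b*z + 3 = 3 + b*z)
-9*(E((-4 + c(2, 3))*P, 24) - 1*(-1504)) = -9*((3 + 24*((-4 + (-4 + 3))*(-⅕))) - 1*(-1504)) = -9*((3 + 24*((-4 - 1)*(-⅕))) + 1504) = -9*((3 + 24*(-5*(-⅕))) + 1504) = -9*((3 + 24*1) + 1504) = -9*((3 + 24) + 1504) = -9*(27 + 1504) = -9*1531 = -13779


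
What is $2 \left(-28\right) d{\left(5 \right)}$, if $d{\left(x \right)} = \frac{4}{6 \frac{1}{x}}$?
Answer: $- \frac{560}{3} \approx -186.67$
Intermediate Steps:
$d{\left(x \right)} = \frac{2 x}{3}$ ($d{\left(x \right)} = 4 \frac{x}{6} = \frac{2 x}{3}$)
$2 \left(-28\right) d{\left(5 \right)} = 2 \left(-28\right) \frac{2}{3} \cdot 5 = \left(-56\right) \frac{10}{3} = - \frac{560}{3}$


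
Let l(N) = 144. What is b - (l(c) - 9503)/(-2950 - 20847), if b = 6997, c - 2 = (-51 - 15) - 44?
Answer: 166498250/23797 ≈ 6996.6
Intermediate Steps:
c = -108 (c = 2 + ((-51 - 15) - 44) = 2 + (-66 - 44) = 2 - 110 = -108)
b - (l(c) - 9503)/(-2950 - 20847) = 6997 - (144 - 9503)/(-2950 - 20847) = 6997 - (-9359)/(-23797) = 6997 - (-9359)*(-1)/23797 = 6997 - 1*9359/23797 = 6997 - 9359/23797 = 166498250/23797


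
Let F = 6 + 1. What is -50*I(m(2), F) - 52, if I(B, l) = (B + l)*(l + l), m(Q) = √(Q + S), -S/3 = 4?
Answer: -4952 - 700*I*√10 ≈ -4952.0 - 2213.6*I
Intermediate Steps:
S = -12 (S = -3*4 = -12)
F = 7
m(Q) = √(-12 + Q) (m(Q) = √(Q - 12) = √(-12 + Q))
I(B, l) = 2*l*(B + l) (I(B, l) = (B + l)*(2*l) = 2*l*(B + l))
-50*I(m(2), F) - 52 = -100*7*(√(-12 + 2) + 7) - 52 = -100*7*(√(-10) + 7) - 52 = -100*7*(I*√10 + 7) - 52 = -100*7*(7 + I*√10) - 52 = -50*(98 + 14*I*√10) - 52 = (-4900 - 700*I*√10) - 52 = -4952 - 700*I*√10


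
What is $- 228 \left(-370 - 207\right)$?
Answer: $131556$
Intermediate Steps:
$- 228 \left(-370 - 207\right) = \left(-228\right) \left(-577\right) = 131556$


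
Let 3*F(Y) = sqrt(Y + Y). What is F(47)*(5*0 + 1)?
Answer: sqrt(94)/3 ≈ 3.2318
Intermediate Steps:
F(Y) = sqrt(2)*sqrt(Y)/3 (F(Y) = sqrt(Y + Y)/3 = sqrt(2*Y)/3 = (sqrt(2)*sqrt(Y))/3 = sqrt(2)*sqrt(Y)/3)
F(47)*(5*0 + 1) = (sqrt(2)*sqrt(47)/3)*(5*0 + 1) = (sqrt(94)/3)*(0 + 1) = (sqrt(94)/3)*1 = sqrt(94)/3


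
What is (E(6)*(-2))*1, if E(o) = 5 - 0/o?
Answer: -10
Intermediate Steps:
E(o) = 5 (E(o) = 5 - 1*0 = 5 + 0 = 5)
(E(6)*(-2))*1 = (5*(-2))*1 = -10*1 = -10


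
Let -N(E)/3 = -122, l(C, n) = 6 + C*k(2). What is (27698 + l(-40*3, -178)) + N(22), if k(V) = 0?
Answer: 28070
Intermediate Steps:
l(C, n) = 6 (l(C, n) = 6 + C*0 = 6 + 0 = 6)
N(E) = 366 (N(E) = -3*(-122) = 366)
(27698 + l(-40*3, -178)) + N(22) = (27698 + 6) + 366 = 27704 + 366 = 28070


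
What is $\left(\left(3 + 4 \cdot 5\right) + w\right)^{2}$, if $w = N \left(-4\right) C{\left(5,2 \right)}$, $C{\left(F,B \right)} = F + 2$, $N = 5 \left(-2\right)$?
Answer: $91809$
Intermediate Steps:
$N = -10$
$C{\left(F,B \right)} = 2 + F$
$w = 280$ ($w = \left(-10\right) \left(-4\right) \left(2 + 5\right) = 40 \cdot 7 = 280$)
$\left(\left(3 + 4 \cdot 5\right) + w\right)^{2} = \left(\left(3 + 4 \cdot 5\right) + 280\right)^{2} = \left(\left(3 + 20\right) + 280\right)^{2} = \left(23 + 280\right)^{2} = 303^{2} = 91809$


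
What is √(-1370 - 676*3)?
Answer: I*√3398 ≈ 58.292*I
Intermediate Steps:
√(-1370 - 676*3) = √(-1370 - 2028) = √(-3398) = I*√3398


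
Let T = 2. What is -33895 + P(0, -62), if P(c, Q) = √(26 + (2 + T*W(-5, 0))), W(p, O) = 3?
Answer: -33895 + √34 ≈ -33889.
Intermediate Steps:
P(c, Q) = √34 (P(c, Q) = √(26 + (2 + 2*3)) = √(26 + (2 + 6)) = √(26 + 8) = √34)
-33895 + P(0, -62) = -33895 + √34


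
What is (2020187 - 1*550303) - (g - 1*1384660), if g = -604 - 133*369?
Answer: 2904225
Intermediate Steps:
g = -49681 (g = -604 - 49077 = -49681)
(2020187 - 1*550303) - (g - 1*1384660) = (2020187 - 1*550303) - (-49681 - 1*1384660) = (2020187 - 550303) - (-49681 - 1384660) = 1469884 - 1*(-1434341) = 1469884 + 1434341 = 2904225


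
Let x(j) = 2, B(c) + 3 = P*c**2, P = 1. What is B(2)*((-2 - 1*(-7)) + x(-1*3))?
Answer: 7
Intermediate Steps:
B(c) = -3 + c**2 (B(c) = -3 + 1*c**2 = -3 + c**2)
B(2)*((-2 - 1*(-7)) + x(-1*3)) = (-3 + 2**2)*((-2 - 1*(-7)) + 2) = (-3 + 4)*((-2 + 7) + 2) = 1*(5 + 2) = 1*7 = 7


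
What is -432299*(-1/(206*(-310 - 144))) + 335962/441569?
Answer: -159469327043/41297299156 ≈ -3.8615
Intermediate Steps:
-432299*(-1/(206*(-310 - 144))) + 335962/441569 = -432299/((-206*(-454))) + 335962*(1/441569) = -432299/93524 + 335962/441569 = -159469327043/41297299156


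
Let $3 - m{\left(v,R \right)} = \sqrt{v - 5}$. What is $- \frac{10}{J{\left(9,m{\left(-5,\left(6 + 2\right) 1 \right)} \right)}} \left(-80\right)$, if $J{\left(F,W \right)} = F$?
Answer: $\frac{800}{9} \approx 88.889$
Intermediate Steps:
$m{\left(v,R \right)} = 3 - \sqrt{-5 + v}$ ($m{\left(v,R \right)} = 3 - \sqrt{v - 5} = 3 - \sqrt{-5 + v}$)
$- \frac{10}{J{\left(9,m{\left(-5,\left(6 + 2\right) 1 \right)} \right)}} \left(-80\right) = - \frac{10}{9} \left(-80\right) = \left(-10\right) \frac{1}{9} \left(-80\right) = \left(- \frac{10}{9}\right) \left(-80\right) = \frac{800}{9}$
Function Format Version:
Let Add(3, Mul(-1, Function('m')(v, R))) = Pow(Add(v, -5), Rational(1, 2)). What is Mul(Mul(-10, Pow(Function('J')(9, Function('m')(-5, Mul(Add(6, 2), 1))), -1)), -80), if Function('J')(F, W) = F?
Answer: Rational(800, 9) ≈ 88.889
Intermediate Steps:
Function('m')(v, R) = Add(3, Mul(-1, Pow(Add(-5, v), Rational(1, 2)))) (Function('m')(v, R) = Add(3, Mul(-1, Pow(Add(v, -5), Rational(1, 2)))) = Add(3, Mul(-1, Pow(Add(-5, v), Rational(1, 2)))))
Mul(Mul(-10, Pow(Function('J')(9, Function('m')(-5, Mul(Add(6, 2), 1))), -1)), -80) = Mul(Mul(-10, Pow(9, -1)), -80) = Mul(Mul(-10, Rational(1, 9)), -80) = Mul(Rational(-10, 9), -80) = Rational(800, 9)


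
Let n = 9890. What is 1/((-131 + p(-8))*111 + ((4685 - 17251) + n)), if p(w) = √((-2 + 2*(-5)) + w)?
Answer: -1913/32963501 - 74*I*√5/98890503 ≈ -5.8034e-5 - 1.6733e-6*I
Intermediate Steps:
p(w) = √(-12 + w) (p(w) = √((-2 - 10) + w) = √(-12 + w))
1/((-131 + p(-8))*111 + ((4685 - 17251) + n)) = 1/((-131 + √(-12 - 8))*111 + ((4685 - 17251) + 9890)) = 1/((-131 + √(-20))*111 + (-12566 + 9890)) = 1/((-131 + 2*I*√5)*111 - 2676) = 1/((-14541 + 222*I*√5) - 2676) = 1/(-17217 + 222*I*√5)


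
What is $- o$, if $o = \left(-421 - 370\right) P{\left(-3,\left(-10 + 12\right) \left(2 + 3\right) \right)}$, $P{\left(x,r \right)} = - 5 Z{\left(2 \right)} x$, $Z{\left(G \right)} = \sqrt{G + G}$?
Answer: $23730$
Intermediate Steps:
$Z{\left(G \right)} = \sqrt{2} \sqrt{G}$ ($Z{\left(G \right)} = \sqrt{2 G} = \sqrt{2} \sqrt{G}$)
$P{\left(x,r \right)} = - 10 x$ ($P{\left(x,r \right)} = - 5 \sqrt{2} \sqrt{2} x = \left(-5\right) 2 x = - 10 x$)
$o = -23730$ ($o = \left(-421 - 370\right) \left(\left(-10\right) \left(-3\right)\right) = \left(-791\right) 30 = -23730$)
$- o = \left(-1\right) \left(-23730\right) = 23730$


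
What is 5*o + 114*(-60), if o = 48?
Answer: -6600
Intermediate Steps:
5*o + 114*(-60) = 5*48 + 114*(-60) = 240 - 6840 = -6600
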